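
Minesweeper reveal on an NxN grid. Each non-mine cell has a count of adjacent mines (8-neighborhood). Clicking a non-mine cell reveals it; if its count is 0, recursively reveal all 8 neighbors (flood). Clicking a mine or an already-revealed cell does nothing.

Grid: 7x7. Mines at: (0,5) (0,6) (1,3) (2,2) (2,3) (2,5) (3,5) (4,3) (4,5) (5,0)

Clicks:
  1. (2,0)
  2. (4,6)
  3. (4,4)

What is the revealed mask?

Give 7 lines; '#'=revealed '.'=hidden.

Click 1 (2,0) count=0: revealed 12 new [(0,0) (0,1) (0,2) (1,0) (1,1) (1,2) (2,0) (2,1) (3,0) (3,1) (4,0) (4,1)] -> total=12
Click 2 (4,6) count=2: revealed 1 new [(4,6)] -> total=13
Click 3 (4,4) count=3: revealed 1 new [(4,4)] -> total=14

Answer: ###....
###....
##.....
##.....
##..#.#
.......
.......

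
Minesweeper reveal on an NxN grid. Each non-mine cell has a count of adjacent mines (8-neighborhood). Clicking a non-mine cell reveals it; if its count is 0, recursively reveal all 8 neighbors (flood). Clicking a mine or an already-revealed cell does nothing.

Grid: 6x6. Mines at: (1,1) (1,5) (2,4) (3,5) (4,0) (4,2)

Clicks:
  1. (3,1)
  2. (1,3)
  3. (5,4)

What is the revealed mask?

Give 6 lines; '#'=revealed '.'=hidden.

Click 1 (3,1) count=2: revealed 1 new [(3,1)] -> total=1
Click 2 (1,3) count=1: revealed 1 new [(1,3)] -> total=2
Click 3 (5,4) count=0: revealed 6 new [(4,3) (4,4) (4,5) (5,3) (5,4) (5,5)] -> total=8

Answer: ......
...#..
......
.#....
...###
...###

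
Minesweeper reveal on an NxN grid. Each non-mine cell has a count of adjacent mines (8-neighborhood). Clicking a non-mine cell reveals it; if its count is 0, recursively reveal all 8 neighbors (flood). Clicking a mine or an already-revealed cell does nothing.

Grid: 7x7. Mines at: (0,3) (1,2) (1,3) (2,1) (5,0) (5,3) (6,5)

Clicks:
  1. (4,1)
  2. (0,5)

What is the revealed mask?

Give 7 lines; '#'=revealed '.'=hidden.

Answer: ....###
....###
..#####
..#####
.######
....###
.......

Derivation:
Click 1 (4,1) count=1: revealed 1 new [(4,1)] -> total=1
Click 2 (0,5) count=0: revealed 24 new [(0,4) (0,5) (0,6) (1,4) (1,5) (1,6) (2,2) (2,3) (2,4) (2,5) (2,6) (3,2) (3,3) (3,4) (3,5) (3,6) (4,2) (4,3) (4,4) (4,5) (4,6) (5,4) (5,5) (5,6)] -> total=25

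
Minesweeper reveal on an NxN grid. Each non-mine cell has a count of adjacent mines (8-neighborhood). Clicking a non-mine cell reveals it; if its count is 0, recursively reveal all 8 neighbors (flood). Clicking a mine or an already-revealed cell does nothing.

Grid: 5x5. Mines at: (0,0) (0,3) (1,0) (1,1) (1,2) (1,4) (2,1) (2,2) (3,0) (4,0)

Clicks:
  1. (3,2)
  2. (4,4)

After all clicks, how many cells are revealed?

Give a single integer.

Answer: 10

Derivation:
Click 1 (3,2) count=2: revealed 1 new [(3,2)] -> total=1
Click 2 (4,4) count=0: revealed 9 new [(2,3) (2,4) (3,1) (3,3) (3,4) (4,1) (4,2) (4,3) (4,4)] -> total=10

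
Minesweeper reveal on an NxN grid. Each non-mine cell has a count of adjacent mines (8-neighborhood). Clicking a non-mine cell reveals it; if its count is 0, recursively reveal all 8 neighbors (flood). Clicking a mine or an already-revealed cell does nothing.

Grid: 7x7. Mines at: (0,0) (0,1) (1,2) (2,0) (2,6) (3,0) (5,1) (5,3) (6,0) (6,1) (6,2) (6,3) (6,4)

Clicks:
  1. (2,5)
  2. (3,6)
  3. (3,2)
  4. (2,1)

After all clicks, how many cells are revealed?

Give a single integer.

Click 1 (2,5) count=1: revealed 1 new [(2,5)] -> total=1
Click 2 (3,6) count=1: revealed 1 new [(3,6)] -> total=2
Click 3 (3,2) count=0: revealed 28 new [(0,3) (0,4) (0,5) (0,6) (1,3) (1,4) (1,5) (1,6) (2,1) (2,2) (2,3) (2,4) (3,1) (3,2) (3,3) (3,4) (3,5) (4,1) (4,2) (4,3) (4,4) (4,5) (4,6) (5,4) (5,5) (5,6) (6,5) (6,6)] -> total=30
Click 4 (2,1) count=3: revealed 0 new [(none)] -> total=30

Answer: 30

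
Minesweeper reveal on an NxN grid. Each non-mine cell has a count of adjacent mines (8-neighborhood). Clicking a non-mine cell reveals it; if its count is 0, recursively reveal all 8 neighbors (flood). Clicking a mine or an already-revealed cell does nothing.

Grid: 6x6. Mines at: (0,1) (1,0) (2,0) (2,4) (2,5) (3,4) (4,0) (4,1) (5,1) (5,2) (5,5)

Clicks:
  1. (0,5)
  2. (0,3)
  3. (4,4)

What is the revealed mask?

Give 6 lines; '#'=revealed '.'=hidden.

Answer: ..####
..####
......
......
....#.
......

Derivation:
Click 1 (0,5) count=0: revealed 8 new [(0,2) (0,3) (0,4) (0,5) (1,2) (1,3) (1,4) (1,5)] -> total=8
Click 2 (0,3) count=0: revealed 0 new [(none)] -> total=8
Click 3 (4,4) count=2: revealed 1 new [(4,4)] -> total=9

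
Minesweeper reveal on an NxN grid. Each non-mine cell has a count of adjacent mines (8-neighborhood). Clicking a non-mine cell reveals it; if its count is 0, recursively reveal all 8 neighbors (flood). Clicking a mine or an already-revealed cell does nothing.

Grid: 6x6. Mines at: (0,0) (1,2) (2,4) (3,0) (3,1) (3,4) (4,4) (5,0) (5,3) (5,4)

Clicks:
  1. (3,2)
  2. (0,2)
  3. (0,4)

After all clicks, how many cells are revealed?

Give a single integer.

Answer: 8

Derivation:
Click 1 (3,2) count=1: revealed 1 new [(3,2)] -> total=1
Click 2 (0,2) count=1: revealed 1 new [(0,2)] -> total=2
Click 3 (0,4) count=0: revealed 6 new [(0,3) (0,4) (0,5) (1,3) (1,4) (1,5)] -> total=8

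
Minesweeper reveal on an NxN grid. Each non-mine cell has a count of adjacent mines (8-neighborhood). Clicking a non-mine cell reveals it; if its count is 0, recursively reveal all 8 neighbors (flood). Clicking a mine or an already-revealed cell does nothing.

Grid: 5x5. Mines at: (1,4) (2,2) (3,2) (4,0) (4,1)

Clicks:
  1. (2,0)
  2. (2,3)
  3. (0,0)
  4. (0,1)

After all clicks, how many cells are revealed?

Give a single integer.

Click 1 (2,0) count=0: revealed 12 new [(0,0) (0,1) (0,2) (0,3) (1,0) (1,1) (1,2) (1,3) (2,0) (2,1) (3,0) (3,1)] -> total=12
Click 2 (2,3) count=3: revealed 1 new [(2,3)] -> total=13
Click 3 (0,0) count=0: revealed 0 new [(none)] -> total=13
Click 4 (0,1) count=0: revealed 0 new [(none)] -> total=13

Answer: 13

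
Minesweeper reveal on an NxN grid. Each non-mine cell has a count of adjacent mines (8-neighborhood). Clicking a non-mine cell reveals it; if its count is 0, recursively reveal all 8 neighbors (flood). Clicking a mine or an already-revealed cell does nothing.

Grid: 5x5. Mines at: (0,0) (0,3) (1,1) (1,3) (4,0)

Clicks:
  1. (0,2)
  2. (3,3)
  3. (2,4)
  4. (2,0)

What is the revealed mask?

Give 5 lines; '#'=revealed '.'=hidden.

Answer: ..#..
.....
#####
.####
.####

Derivation:
Click 1 (0,2) count=3: revealed 1 new [(0,2)] -> total=1
Click 2 (3,3) count=0: revealed 12 new [(2,1) (2,2) (2,3) (2,4) (3,1) (3,2) (3,3) (3,4) (4,1) (4,2) (4,3) (4,4)] -> total=13
Click 3 (2,4) count=1: revealed 0 new [(none)] -> total=13
Click 4 (2,0) count=1: revealed 1 new [(2,0)] -> total=14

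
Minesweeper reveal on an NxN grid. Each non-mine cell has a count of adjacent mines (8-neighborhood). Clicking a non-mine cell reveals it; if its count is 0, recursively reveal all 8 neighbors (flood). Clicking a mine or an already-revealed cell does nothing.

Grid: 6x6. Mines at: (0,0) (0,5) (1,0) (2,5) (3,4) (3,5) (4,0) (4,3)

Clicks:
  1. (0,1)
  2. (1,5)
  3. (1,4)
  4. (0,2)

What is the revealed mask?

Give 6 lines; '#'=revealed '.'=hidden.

Answer: .####.
.#####
.####.
.###..
......
......

Derivation:
Click 1 (0,1) count=2: revealed 1 new [(0,1)] -> total=1
Click 2 (1,5) count=2: revealed 1 new [(1,5)] -> total=2
Click 3 (1,4) count=2: revealed 1 new [(1,4)] -> total=3
Click 4 (0,2) count=0: revealed 13 new [(0,2) (0,3) (0,4) (1,1) (1,2) (1,3) (2,1) (2,2) (2,3) (2,4) (3,1) (3,2) (3,3)] -> total=16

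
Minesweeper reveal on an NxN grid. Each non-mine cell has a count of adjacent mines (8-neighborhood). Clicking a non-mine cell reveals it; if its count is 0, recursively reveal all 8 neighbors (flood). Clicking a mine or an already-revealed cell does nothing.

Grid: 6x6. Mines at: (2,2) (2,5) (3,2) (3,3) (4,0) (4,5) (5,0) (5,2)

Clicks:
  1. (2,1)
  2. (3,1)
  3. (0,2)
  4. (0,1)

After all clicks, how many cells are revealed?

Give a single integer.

Answer: 16

Derivation:
Click 1 (2,1) count=2: revealed 1 new [(2,1)] -> total=1
Click 2 (3,1) count=3: revealed 1 new [(3,1)] -> total=2
Click 3 (0,2) count=0: revealed 14 new [(0,0) (0,1) (0,2) (0,3) (0,4) (0,5) (1,0) (1,1) (1,2) (1,3) (1,4) (1,5) (2,0) (3,0)] -> total=16
Click 4 (0,1) count=0: revealed 0 new [(none)] -> total=16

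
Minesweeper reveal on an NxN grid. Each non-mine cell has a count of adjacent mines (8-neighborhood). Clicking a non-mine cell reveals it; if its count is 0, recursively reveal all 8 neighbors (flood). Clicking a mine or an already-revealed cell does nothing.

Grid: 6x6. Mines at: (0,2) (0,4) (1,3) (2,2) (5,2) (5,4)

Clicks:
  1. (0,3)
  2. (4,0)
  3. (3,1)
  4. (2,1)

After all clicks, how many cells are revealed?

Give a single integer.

Answer: 13

Derivation:
Click 1 (0,3) count=3: revealed 1 new [(0,3)] -> total=1
Click 2 (4,0) count=0: revealed 12 new [(0,0) (0,1) (1,0) (1,1) (2,0) (2,1) (3,0) (3,1) (4,0) (4,1) (5,0) (5,1)] -> total=13
Click 3 (3,1) count=1: revealed 0 new [(none)] -> total=13
Click 4 (2,1) count=1: revealed 0 new [(none)] -> total=13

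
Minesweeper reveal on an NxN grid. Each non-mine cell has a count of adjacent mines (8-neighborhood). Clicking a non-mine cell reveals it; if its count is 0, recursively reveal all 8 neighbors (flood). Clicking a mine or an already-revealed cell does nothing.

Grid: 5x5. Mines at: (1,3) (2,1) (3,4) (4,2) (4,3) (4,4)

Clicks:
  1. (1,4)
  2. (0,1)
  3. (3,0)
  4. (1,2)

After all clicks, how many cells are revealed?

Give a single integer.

Click 1 (1,4) count=1: revealed 1 new [(1,4)] -> total=1
Click 2 (0,1) count=0: revealed 6 new [(0,0) (0,1) (0,2) (1,0) (1,1) (1,2)] -> total=7
Click 3 (3,0) count=1: revealed 1 new [(3,0)] -> total=8
Click 4 (1,2) count=2: revealed 0 new [(none)] -> total=8

Answer: 8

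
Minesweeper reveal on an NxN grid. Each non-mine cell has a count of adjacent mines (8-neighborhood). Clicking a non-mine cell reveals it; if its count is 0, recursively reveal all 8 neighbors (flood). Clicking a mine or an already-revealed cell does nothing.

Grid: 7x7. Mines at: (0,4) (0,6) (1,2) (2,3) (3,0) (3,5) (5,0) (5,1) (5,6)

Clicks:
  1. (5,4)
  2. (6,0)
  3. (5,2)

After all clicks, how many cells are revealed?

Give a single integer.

Answer: 16

Derivation:
Click 1 (5,4) count=0: revealed 15 new [(3,2) (3,3) (3,4) (4,2) (4,3) (4,4) (4,5) (5,2) (5,3) (5,4) (5,5) (6,2) (6,3) (6,4) (6,5)] -> total=15
Click 2 (6,0) count=2: revealed 1 new [(6,0)] -> total=16
Click 3 (5,2) count=1: revealed 0 new [(none)] -> total=16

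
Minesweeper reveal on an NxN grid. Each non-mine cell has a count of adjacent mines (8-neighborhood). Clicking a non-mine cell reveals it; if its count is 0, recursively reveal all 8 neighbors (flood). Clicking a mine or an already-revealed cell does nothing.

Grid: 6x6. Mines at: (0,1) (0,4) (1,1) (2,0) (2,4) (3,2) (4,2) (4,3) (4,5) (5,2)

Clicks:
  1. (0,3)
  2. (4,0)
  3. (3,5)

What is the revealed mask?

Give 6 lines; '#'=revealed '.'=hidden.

Click 1 (0,3) count=1: revealed 1 new [(0,3)] -> total=1
Click 2 (4,0) count=0: revealed 6 new [(3,0) (3,1) (4,0) (4,1) (5,0) (5,1)] -> total=7
Click 3 (3,5) count=2: revealed 1 new [(3,5)] -> total=8

Answer: ...#..
......
......
##...#
##....
##....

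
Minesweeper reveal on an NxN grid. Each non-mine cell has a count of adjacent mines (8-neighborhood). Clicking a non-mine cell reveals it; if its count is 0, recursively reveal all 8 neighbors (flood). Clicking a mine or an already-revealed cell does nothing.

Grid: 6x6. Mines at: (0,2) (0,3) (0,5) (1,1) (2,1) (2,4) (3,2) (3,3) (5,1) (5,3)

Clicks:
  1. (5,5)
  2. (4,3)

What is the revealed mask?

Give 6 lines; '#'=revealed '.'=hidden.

Click 1 (5,5) count=0: revealed 6 new [(3,4) (3,5) (4,4) (4,5) (5,4) (5,5)] -> total=6
Click 2 (4,3) count=3: revealed 1 new [(4,3)] -> total=7

Answer: ......
......
......
....##
...###
....##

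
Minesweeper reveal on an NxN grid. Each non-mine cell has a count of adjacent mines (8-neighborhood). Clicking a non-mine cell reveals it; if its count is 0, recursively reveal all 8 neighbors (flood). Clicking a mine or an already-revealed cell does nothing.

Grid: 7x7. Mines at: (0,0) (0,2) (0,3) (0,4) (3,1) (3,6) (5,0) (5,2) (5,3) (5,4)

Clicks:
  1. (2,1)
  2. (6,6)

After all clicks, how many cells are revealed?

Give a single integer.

Answer: 7

Derivation:
Click 1 (2,1) count=1: revealed 1 new [(2,1)] -> total=1
Click 2 (6,6) count=0: revealed 6 new [(4,5) (4,6) (5,5) (5,6) (6,5) (6,6)] -> total=7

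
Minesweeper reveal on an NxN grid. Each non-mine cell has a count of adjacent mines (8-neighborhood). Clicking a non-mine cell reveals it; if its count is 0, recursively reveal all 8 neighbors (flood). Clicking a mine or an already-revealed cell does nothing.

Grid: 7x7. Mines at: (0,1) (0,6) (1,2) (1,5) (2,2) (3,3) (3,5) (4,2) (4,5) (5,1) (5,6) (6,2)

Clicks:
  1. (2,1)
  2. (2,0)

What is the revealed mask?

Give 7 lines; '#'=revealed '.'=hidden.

Click 1 (2,1) count=2: revealed 1 new [(2,1)] -> total=1
Click 2 (2,0) count=0: revealed 7 new [(1,0) (1,1) (2,0) (3,0) (3,1) (4,0) (4,1)] -> total=8

Answer: .......
##.....
##.....
##.....
##.....
.......
.......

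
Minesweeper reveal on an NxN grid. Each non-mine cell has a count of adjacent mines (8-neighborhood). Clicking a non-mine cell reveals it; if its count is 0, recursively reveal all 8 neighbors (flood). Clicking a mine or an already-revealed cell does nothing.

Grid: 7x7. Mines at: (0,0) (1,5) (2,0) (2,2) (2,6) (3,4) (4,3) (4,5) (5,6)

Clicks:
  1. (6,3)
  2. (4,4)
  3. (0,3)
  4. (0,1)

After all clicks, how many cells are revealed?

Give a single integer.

Answer: 27

Derivation:
Click 1 (6,3) count=0: revealed 18 new [(3,0) (3,1) (3,2) (4,0) (4,1) (4,2) (5,0) (5,1) (5,2) (5,3) (5,4) (5,5) (6,0) (6,1) (6,2) (6,3) (6,4) (6,5)] -> total=18
Click 2 (4,4) count=3: revealed 1 new [(4,4)] -> total=19
Click 3 (0,3) count=0: revealed 8 new [(0,1) (0,2) (0,3) (0,4) (1,1) (1,2) (1,3) (1,4)] -> total=27
Click 4 (0,1) count=1: revealed 0 new [(none)] -> total=27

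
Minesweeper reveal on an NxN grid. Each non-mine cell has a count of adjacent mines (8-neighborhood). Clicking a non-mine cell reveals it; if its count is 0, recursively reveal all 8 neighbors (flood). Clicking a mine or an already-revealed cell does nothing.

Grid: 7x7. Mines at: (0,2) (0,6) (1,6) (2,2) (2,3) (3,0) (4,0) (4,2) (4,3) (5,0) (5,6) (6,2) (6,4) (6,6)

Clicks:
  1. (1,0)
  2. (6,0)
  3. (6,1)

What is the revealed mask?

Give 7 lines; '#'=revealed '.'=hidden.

Answer: ##.....
##.....
##.....
.......
.......
.......
##.....

Derivation:
Click 1 (1,0) count=0: revealed 6 new [(0,0) (0,1) (1,0) (1,1) (2,0) (2,1)] -> total=6
Click 2 (6,0) count=1: revealed 1 new [(6,0)] -> total=7
Click 3 (6,1) count=2: revealed 1 new [(6,1)] -> total=8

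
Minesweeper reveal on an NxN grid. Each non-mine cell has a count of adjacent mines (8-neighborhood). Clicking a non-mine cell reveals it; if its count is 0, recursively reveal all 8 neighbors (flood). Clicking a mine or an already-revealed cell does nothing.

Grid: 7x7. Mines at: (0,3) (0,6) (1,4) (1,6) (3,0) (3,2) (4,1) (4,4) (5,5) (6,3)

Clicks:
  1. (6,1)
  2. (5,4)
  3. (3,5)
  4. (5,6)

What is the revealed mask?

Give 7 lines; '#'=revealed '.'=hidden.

Answer: .......
.......
.......
.....#.
.......
###.#.#
###....

Derivation:
Click 1 (6,1) count=0: revealed 6 new [(5,0) (5,1) (5,2) (6,0) (6,1) (6,2)] -> total=6
Click 2 (5,4) count=3: revealed 1 new [(5,4)] -> total=7
Click 3 (3,5) count=1: revealed 1 new [(3,5)] -> total=8
Click 4 (5,6) count=1: revealed 1 new [(5,6)] -> total=9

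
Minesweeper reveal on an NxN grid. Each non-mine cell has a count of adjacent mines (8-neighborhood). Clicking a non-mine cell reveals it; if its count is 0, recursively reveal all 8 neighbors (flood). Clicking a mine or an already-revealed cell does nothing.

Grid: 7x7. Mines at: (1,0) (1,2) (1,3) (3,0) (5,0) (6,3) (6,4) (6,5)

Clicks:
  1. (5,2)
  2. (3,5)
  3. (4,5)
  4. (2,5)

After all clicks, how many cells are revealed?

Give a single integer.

Answer: 30

Derivation:
Click 1 (5,2) count=1: revealed 1 new [(5,2)] -> total=1
Click 2 (3,5) count=0: revealed 29 new [(0,4) (0,5) (0,6) (1,4) (1,5) (1,6) (2,1) (2,2) (2,3) (2,4) (2,5) (2,6) (3,1) (3,2) (3,3) (3,4) (3,5) (3,6) (4,1) (4,2) (4,3) (4,4) (4,5) (4,6) (5,1) (5,3) (5,4) (5,5) (5,6)] -> total=30
Click 3 (4,5) count=0: revealed 0 new [(none)] -> total=30
Click 4 (2,5) count=0: revealed 0 new [(none)] -> total=30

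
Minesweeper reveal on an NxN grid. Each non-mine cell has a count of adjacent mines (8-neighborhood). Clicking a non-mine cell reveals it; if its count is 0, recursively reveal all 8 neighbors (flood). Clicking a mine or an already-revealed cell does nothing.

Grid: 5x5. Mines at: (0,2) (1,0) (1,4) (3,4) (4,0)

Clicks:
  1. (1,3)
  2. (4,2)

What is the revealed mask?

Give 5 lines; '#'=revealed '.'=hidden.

Click 1 (1,3) count=2: revealed 1 new [(1,3)] -> total=1
Click 2 (4,2) count=0: revealed 11 new [(1,1) (1,2) (2,1) (2,2) (2,3) (3,1) (3,2) (3,3) (4,1) (4,2) (4,3)] -> total=12

Answer: .....
.###.
.###.
.###.
.###.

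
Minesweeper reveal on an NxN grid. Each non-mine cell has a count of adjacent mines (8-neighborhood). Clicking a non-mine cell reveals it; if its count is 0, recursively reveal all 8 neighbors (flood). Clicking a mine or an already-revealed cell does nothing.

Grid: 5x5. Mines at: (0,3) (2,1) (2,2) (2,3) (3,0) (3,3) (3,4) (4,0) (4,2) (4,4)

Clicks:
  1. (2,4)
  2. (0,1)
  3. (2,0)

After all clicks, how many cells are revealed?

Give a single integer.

Click 1 (2,4) count=3: revealed 1 new [(2,4)] -> total=1
Click 2 (0,1) count=0: revealed 6 new [(0,0) (0,1) (0,2) (1,0) (1,1) (1,2)] -> total=7
Click 3 (2,0) count=2: revealed 1 new [(2,0)] -> total=8

Answer: 8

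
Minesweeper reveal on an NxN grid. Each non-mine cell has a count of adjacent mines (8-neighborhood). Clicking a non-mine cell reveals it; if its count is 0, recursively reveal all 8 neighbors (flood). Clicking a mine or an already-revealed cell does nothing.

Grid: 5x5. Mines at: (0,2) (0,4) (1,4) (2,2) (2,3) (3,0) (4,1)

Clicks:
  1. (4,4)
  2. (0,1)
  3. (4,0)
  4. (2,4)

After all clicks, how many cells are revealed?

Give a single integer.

Answer: 9

Derivation:
Click 1 (4,4) count=0: revealed 6 new [(3,2) (3,3) (3,4) (4,2) (4,3) (4,4)] -> total=6
Click 2 (0,1) count=1: revealed 1 new [(0,1)] -> total=7
Click 3 (4,0) count=2: revealed 1 new [(4,0)] -> total=8
Click 4 (2,4) count=2: revealed 1 new [(2,4)] -> total=9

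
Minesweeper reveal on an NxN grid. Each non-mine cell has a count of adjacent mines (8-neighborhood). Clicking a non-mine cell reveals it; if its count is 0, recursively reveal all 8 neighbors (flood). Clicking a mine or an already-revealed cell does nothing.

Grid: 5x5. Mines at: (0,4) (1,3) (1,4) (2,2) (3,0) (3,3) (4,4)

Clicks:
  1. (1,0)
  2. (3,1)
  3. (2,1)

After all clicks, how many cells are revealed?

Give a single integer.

Answer: 9

Derivation:
Click 1 (1,0) count=0: revealed 8 new [(0,0) (0,1) (0,2) (1,0) (1,1) (1,2) (2,0) (2,1)] -> total=8
Click 2 (3,1) count=2: revealed 1 new [(3,1)] -> total=9
Click 3 (2,1) count=2: revealed 0 new [(none)] -> total=9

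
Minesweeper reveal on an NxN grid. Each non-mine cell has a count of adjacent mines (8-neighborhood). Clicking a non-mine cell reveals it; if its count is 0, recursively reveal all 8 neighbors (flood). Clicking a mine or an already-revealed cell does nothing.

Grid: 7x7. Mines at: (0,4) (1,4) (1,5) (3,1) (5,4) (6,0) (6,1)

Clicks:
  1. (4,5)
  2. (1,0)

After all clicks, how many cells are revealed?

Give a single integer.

Click 1 (4,5) count=1: revealed 1 new [(4,5)] -> total=1
Click 2 (1,0) count=0: revealed 12 new [(0,0) (0,1) (0,2) (0,3) (1,0) (1,1) (1,2) (1,3) (2,0) (2,1) (2,2) (2,3)] -> total=13

Answer: 13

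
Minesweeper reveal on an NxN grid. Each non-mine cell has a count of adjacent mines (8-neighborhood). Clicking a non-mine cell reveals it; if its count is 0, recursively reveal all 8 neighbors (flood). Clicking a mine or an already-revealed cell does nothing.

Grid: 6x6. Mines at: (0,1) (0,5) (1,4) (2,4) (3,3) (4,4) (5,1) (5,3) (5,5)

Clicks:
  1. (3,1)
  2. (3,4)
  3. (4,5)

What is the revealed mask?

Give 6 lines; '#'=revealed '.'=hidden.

Answer: ......
###...
###...
###.#.
###..#
......

Derivation:
Click 1 (3,1) count=0: revealed 12 new [(1,0) (1,1) (1,2) (2,0) (2,1) (2,2) (3,0) (3,1) (3,2) (4,0) (4,1) (4,2)] -> total=12
Click 2 (3,4) count=3: revealed 1 new [(3,4)] -> total=13
Click 3 (4,5) count=2: revealed 1 new [(4,5)] -> total=14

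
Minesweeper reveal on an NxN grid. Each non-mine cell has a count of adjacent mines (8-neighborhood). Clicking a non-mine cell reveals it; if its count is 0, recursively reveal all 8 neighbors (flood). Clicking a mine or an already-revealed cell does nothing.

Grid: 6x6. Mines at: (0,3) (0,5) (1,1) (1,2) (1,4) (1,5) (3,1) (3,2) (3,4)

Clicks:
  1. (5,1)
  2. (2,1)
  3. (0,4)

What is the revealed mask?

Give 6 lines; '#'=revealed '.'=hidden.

Click 1 (5,1) count=0: revealed 12 new [(4,0) (4,1) (4,2) (4,3) (4,4) (4,5) (5,0) (5,1) (5,2) (5,3) (5,4) (5,5)] -> total=12
Click 2 (2,1) count=4: revealed 1 new [(2,1)] -> total=13
Click 3 (0,4) count=4: revealed 1 new [(0,4)] -> total=14

Answer: ....#.
......
.#....
......
######
######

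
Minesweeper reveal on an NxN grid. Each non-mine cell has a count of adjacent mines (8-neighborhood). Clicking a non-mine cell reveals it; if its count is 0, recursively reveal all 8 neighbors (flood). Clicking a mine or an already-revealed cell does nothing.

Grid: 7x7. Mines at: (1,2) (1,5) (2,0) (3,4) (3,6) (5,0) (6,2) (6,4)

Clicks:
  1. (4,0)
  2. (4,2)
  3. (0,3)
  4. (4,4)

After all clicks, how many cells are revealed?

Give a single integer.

Click 1 (4,0) count=1: revealed 1 new [(4,0)] -> total=1
Click 2 (4,2) count=0: revealed 12 new [(2,1) (2,2) (2,3) (3,1) (3,2) (3,3) (4,1) (4,2) (4,3) (5,1) (5,2) (5,3)] -> total=13
Click 3 (0,3) count=1: revealed 1 new [(0,3)] -> total=14
Click 4 (4,4) count=1: revealed 1 new [(4,4)] -> total=15

Answer: 15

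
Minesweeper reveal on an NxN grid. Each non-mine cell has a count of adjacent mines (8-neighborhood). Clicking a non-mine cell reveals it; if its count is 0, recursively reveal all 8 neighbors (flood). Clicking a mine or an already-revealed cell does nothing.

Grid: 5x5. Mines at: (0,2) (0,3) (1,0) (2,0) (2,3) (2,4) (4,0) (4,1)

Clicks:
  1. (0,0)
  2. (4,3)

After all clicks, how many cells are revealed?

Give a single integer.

Click 1 (0,0) count=1: revealed 1 new [(0,0)] -> total=1
Click 2 (4,3) count=0: revealed 6 new [(3,2) (3,3) (3,4) (4,2) (4,3) (4,4)] -> total=7

Answer: 7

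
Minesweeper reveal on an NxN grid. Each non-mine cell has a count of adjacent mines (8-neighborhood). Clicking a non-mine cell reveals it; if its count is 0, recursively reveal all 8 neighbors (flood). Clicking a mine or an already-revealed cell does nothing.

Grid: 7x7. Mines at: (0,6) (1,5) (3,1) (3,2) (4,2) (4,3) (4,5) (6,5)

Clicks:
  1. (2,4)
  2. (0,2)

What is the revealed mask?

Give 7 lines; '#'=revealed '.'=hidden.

Click 1 (2,4) count=1: revealed 1 new [(2,4)] -> total=1
Click 2 (0,2) count=0: revealed 14 new [(0,0) (0,1) (0,2) (0,3) (0,4) (1,0) (1,1) (1,2) (1,3) (1,4) (2,0) (2,1) (2,2) (2,3)] -> total=15

Answer: #####..
#####..
#####..
.......
.......
.......
.......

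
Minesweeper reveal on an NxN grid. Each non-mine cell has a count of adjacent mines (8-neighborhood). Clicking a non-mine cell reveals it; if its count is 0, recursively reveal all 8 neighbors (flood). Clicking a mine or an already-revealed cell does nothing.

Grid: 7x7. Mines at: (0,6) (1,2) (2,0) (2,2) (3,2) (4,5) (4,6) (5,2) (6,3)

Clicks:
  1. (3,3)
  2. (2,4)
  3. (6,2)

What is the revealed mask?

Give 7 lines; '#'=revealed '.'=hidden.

Answer: ...###.
...####
...####
...####
.......
.......
..#....

Derivation:
Click 1 (3,3) count=2: revealed 1 new [(3,3)] -> total=1
Click 2 (2,4) count=0: revealed 14 new [(0,3) (0,4) (0,5) (1,3) (1,4) (1,5) (1,6) (2,3) (2,4) (2,5) (2,6) (3,4) (3,5) (3,6)] -> total=15
Click 3 (6,2) count=2: revealed 1 new [(6,2)] -> total=16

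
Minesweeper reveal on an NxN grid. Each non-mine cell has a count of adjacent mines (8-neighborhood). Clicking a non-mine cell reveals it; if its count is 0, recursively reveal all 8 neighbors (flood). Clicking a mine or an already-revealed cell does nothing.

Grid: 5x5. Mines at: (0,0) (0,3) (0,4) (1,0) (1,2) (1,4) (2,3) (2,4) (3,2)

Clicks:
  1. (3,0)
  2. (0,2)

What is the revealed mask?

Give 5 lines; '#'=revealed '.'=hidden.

Click 1 (3,0) count=0: revealed 6 new [(2,0) (2,1) (3,0) (3,1) (4,0) (4,1)] -> total=6
Click 2 (0,2) count=2: revealed 1 new [(0,2)] -> total=7

Answer: ..#..
.....
##...
##...
##...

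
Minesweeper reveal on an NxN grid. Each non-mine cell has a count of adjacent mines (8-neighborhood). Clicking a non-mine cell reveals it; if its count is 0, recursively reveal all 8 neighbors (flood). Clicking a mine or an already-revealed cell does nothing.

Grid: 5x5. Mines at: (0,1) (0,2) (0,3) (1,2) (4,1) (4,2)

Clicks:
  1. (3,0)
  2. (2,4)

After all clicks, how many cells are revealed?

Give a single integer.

Click 1 (3,0) count=1: revealed 1 new [(3,0)] -> total=1
Click 2 (2,4) count=0: revealed 8 new [(1,3) (1,4) (2,3) (2,4) (3,3) (3,4) (4,3) (4,4)] -> total=9

Answer: 9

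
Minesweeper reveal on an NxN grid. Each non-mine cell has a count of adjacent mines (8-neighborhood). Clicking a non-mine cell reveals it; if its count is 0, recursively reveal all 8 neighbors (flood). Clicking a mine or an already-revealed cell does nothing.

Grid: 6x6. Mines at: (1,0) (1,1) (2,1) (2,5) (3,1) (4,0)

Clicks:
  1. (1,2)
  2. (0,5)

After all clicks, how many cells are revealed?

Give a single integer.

Answer: 25

Derivation:
Click 1 (1,2) count=2: revealed 1 new [(1,2)] -> total=1
Click 2 (0,5) count=0: revealed 24 new [(0,2) (0,3) (0,4) (0,5) (1,3) (1,4) (1,5) (2,2) (2,3) (2,4) (3,2) (3,3) (3,4) (3,5) (4,1) (4,2) (4,3) (4,4) (4,5) (5,1) (5,2) (5,3) (5,4) (5,5)] -> total=25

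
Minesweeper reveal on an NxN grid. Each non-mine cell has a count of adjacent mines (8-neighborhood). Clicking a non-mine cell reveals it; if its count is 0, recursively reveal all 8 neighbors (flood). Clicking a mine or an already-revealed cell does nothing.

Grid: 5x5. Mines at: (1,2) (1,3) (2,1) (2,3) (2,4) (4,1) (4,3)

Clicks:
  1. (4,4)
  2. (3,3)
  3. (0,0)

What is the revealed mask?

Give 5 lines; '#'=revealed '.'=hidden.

Answer: ##...
##...
.....
...#.
....#

Derivation:
Click 1 (4,4) count=1: revealed 1 new [(4,4)] -> total=1
Click 2 (3,3) count=3: revealed 1 new [(3,3)] -> total=2
Click 3 (0,0) count=0: revealed 4 new [(0,0) (0,1) (1,0) (1,1)] -> total=6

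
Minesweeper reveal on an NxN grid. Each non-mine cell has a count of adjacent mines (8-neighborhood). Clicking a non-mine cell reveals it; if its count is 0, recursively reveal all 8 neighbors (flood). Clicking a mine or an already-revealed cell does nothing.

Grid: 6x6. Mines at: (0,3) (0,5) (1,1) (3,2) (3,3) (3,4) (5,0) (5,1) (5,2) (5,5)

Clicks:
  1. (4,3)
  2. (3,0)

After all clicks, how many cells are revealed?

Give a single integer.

Click 1 (4,3) count=4: revealed 1 new [(4,3)] -> total=1
Click 2 (3,0) count=0: revealed 6 new [(2,0) (2,1) (3,0) (3,1) (4,0) (4,1)] -> total=7

Answer: 7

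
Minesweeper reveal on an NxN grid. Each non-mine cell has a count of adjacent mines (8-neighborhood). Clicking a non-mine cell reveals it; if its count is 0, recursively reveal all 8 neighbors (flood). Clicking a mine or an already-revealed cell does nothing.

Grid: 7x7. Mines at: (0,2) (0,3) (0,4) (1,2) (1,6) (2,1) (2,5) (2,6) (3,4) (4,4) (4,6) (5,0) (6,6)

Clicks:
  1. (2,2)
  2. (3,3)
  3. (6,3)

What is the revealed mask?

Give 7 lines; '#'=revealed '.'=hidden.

Click 1 (2,2) count=2: revealed 1 new [(2,2)] -> total=1
Click 2 (3,3) count=2: revealed 1 new [(3,3)] -> total=2
Click 3 (6,3) count=0: revealed 15 new [(3,1) (3,2) (4,1) (4,2) (4,3) (5,1) (5,2) (5,3) (5,4) (5,5) (6,1) (6,2) (6,3) (6,4) (6,5)] -> total=17

Answer: .......
.......
..#....
.###...
.###...
.#####.
.#####.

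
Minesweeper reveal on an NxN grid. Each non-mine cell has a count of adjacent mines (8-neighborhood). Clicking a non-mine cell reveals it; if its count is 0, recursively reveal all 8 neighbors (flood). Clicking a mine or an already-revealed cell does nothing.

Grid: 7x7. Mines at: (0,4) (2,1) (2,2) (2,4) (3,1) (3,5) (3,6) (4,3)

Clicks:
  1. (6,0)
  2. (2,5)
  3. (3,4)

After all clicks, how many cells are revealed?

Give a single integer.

Answer: 22

Derivation:
Click 1 (6,0) count=0: revealed 20 new [(4,0) (4,1) (4,2) (4,4) (4,5) (4,6) (5,0) (5,1) (5,2) (5,3) (5,4) (5,5) (5,6) (6,0) (6,1) (6,2) (6,3) (6,4) (6,5) (6,6)] -> total=20
Click 2 (2,5) count=3: revealed 1 new [(2,5)] -> total=21
Click 3 (3,4) count=3: revealed 1 new [(3,4)] -> total=22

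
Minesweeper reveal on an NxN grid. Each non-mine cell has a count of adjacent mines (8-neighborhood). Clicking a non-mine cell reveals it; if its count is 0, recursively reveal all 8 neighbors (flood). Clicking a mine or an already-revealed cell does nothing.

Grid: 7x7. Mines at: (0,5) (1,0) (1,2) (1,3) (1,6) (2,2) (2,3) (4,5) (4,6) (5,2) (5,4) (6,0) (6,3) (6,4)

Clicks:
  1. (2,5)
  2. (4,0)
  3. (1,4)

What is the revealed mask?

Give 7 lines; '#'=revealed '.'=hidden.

Answer: .......
....#..
##...#.
##.....
##.....
##.....
.......

Derivation:
Click 1 (2,5) count=1: revealed 1 new [(2,5)] -> total=1
Click 2 (4,0) count=0: revealed 8 new [(2,0) (2,1) (3,0) (3,1) (4,0) (4,1) (5,0) (5,1)] -> total=9
Click 3 (1,4) count=3: revealed 1 new [(1,4)] -> total=10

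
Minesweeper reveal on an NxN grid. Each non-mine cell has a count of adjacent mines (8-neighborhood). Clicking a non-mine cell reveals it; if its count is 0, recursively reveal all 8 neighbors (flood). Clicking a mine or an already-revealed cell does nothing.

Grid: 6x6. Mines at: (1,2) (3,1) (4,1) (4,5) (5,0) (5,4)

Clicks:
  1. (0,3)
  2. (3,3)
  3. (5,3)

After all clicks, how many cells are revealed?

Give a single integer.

Click 1 (0,3) count=1: revealed 1 new [(0,3)] -> total=1
Click 2 (3,3) count=0: revealed 16 new [(0,4) (0,5) (1,3) (1,4) (1,5) (2,2) (2,3) (2,4) (2,5) (3,2) (3,3) (3,4) (3,5) (4,2) (4,3) (4,4)] -> total=17
Click 3 (5,3) count=1: revealed 1 new [(5,3)] -> total=18

Answer: 18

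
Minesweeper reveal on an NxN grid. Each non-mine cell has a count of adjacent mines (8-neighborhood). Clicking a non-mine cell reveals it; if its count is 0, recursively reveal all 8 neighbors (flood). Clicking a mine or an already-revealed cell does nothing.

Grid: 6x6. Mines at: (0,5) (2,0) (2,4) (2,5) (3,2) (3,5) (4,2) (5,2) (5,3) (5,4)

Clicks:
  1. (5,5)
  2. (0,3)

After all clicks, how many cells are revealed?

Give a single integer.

Answer: 14

Derivation:
Click 1 (5,5) count=1: revealed 1 new [(5,5)] -> total=1
Click 2 (0,3) count=0: revealed 13 new [(0,0) (0,1) (0,2) (0,3) (0,4) (1,0) (1,1) (1,2) (1,3) (1,4) (2,1) (2,2) (2,3)] -> total=14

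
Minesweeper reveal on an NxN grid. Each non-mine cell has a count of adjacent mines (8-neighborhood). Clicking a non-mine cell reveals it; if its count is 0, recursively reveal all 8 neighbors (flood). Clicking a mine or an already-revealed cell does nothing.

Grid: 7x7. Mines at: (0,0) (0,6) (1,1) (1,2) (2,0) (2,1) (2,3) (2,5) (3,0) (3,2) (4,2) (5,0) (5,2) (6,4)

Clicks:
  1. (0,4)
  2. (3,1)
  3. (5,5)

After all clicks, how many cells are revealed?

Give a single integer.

Click 1 (0,4) count=0: revealed 6 new [(0,3) (0,4) (0,5) (1,3) (1,4) (1,5)] -> total=6
Click 2 (3,1) count=5: revealed 1 new [(3,1)] -> total=7
Click 3 (5,5) count=1: revealed 1 new [(5,5)] -> total=8

Answer: 8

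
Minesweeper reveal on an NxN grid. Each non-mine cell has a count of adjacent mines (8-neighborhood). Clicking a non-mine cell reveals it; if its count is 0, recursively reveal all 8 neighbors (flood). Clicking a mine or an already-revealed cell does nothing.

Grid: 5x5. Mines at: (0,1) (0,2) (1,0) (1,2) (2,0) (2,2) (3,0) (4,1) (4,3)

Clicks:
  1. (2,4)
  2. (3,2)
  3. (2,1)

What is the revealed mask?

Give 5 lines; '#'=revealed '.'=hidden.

Click 1 (2,4) count=0: revealed 8 new [(0,3) (0,4) (1,3) (1,4) (2,3) (2,4) (3,3) (3,4)] -> total=8
Click 2 (3,2) count=3: revealed 1 new [(3,2)] -> total=9
Click 3 (2,1) count=5: revealed 1 new [(2,1)] -> total=10

Answer: ...##
...##
.#.##
..###
.....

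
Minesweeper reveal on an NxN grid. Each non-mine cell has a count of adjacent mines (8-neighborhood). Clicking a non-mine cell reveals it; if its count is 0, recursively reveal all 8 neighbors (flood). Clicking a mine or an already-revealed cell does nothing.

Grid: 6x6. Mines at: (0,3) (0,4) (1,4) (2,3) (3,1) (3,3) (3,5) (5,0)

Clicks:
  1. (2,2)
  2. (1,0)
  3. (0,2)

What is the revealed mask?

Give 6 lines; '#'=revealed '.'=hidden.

Click 1 (2,2) count=3: revealed 1 new [(2,2)] -> total=1
Click 2 (1,0) count=0: revealed 8 new [(0,0) (0,1) (0,2) (1,0) (1,1) (1,2) (2,0) (2,1)] -> total=9
Click 3 (0,2) count=1: revealed 0 new [(none)] -> total=9

Answer: ###...
###...
###...
......
......
......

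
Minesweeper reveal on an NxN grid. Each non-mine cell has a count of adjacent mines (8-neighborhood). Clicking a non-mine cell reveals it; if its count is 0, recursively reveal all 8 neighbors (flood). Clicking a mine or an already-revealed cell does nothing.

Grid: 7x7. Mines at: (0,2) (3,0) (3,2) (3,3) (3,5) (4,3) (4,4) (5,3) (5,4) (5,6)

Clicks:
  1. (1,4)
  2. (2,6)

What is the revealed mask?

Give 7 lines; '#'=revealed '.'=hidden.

Answer: ...####
...####
...####
.......
.......
.......
.......

Derivation:
Click 1 (1,4) count=0: revealed 12 new [(0,3) (0,4) (0,5) (0,6) (1,3) (1,4) (1,5) (1,6) (2,3) (2,4) (2,5) (2,6)] -> total=12
Click 2 (2,6) count=1: revealed 0 new [(none)] -> total=12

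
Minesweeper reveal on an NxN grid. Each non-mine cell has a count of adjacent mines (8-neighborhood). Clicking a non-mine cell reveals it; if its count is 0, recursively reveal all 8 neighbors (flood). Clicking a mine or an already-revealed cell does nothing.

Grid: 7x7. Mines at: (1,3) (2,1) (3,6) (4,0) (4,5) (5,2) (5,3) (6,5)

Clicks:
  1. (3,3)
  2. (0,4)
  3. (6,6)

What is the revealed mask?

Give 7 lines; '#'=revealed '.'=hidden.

Click 1 (3,3) count=0: revealed 9 new [(2,2) (2,3) (2,4) (3,2) (3,3) (3,4) (4,2) (4,3) (4,4)] -> total=9
Click 2 (0,4) count=1: revealed 1 new [(0,4)] -> total=10
Click 3 (6,6) count=1: revealed 1 new [(6,6)] -> total=11

Answer: ....#..
.......
..###..
..###..
..###..
.......
......#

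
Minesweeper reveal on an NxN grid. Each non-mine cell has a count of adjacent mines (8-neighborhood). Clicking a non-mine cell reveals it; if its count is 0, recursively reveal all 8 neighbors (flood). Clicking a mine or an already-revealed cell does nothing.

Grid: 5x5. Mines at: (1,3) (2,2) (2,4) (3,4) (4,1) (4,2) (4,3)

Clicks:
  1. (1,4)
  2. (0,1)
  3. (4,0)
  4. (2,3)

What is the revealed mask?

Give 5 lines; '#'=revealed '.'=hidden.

Click 1 (1,4) count=2: revealed 1 new [(1,4)] -> total=1
Click 2 (0,1) count=0: revealed 10 new [(0,0) (0,1) (0,2) (1,0) (1,1) (1,2) (2,0) (2,1) (3,0) (3,1)] -> total=11
Click 3 (4,0) count=1: revealed 1 new [(4,0)] -> total=12
Click 4 (2,3) count=4: revealed 1 new [(2,3)] -> total=13

Answer: ###..
###.#
##.#.
##...
#....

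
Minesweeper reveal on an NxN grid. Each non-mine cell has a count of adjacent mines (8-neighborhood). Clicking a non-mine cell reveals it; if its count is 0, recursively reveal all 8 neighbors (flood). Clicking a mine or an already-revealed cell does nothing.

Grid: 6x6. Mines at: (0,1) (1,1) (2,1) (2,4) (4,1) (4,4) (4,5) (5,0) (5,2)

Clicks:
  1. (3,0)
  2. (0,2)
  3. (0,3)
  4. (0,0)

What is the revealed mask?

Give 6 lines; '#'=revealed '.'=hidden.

Click 1 (3,0) count=2: revealed 1 new [(3,0)] -> total=1
Click 2 (0,2) count=2: revealed 1 new [(0,2)] -> total=2
Click 3 (0,3) count=0: revealed 7 new [(0,3) (0,4) (0,5) (1,2) (1,3) (1,4) (1,5)] -> total=9
Click 4 (0,0) count=2: revealed 1 new [(0,0)] -> total=10

Answer: #.####
..####
......
#.....
......
......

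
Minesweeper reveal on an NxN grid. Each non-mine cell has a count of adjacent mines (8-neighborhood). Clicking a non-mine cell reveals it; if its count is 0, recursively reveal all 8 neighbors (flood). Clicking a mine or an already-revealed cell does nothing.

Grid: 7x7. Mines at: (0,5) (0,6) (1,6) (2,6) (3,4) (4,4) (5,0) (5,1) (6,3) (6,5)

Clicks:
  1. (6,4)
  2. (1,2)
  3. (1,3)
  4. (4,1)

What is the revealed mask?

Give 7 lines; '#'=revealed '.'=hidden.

Click 1 (6,4) count=2: revealed 1 new [(6,4)] -> total=1
Click 2 (1,2) count=0: revealed 23 new [(0,0) (0,1) (0,2) (0,3) (0,4) (1,0) (1,1) (1,2) (1,3) (1,4) (2,0) (2,1) (2,2) (2,3) (2,4) (3,0) (3,1) (3,2) (3,3) (4,0) (4,1) (4,2) (4,3)] -> total=24
Click 3 (1,3) count=0: revealed 0 new [(none)] -> total=24
Click 4 (4,1) count=2: revealed 0 new [(none)] -> total=24

Answer: #####..
#####..
#####..
####...
####...
.......
....#..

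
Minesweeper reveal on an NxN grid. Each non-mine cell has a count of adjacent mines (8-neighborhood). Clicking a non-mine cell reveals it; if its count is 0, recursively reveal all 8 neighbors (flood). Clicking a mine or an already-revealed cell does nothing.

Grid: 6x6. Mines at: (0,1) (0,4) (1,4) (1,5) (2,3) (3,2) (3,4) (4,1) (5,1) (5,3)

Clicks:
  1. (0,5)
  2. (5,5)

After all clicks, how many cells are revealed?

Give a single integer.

Answer: 5

Derivation:
Click 1 (0,5) count=3: revealed 1 new [(0,5)] -> total=1
Click 2 (5,5) count=0: revealed 4 new [(4,4) (4,5) (5,4) (5,5)] -> total=5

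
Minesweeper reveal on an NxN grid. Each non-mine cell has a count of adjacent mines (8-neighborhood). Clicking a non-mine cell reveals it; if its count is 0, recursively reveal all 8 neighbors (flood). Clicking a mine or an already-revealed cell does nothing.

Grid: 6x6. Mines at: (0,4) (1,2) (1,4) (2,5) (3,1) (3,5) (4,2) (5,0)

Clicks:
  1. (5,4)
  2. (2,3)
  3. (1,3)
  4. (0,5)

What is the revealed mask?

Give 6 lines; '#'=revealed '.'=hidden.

Answer: .....#
...#..
...#..
......
...###
...###

Derivation:
Click 1 (5,4) count=0: revealed 6 new [(4,3) (4,4) (4,5) (5,3) (5,4) (5,5)] -> total=6
Click 2 (2,3) count=2: revealed 1 new [(2,3)] -> total=7
Click 3 (1,3) count=3: revealed 1 new [(1,3)] -> total=8
Click 4 (0,5) count=2: revealed 1 new [(0,5)] -> total=9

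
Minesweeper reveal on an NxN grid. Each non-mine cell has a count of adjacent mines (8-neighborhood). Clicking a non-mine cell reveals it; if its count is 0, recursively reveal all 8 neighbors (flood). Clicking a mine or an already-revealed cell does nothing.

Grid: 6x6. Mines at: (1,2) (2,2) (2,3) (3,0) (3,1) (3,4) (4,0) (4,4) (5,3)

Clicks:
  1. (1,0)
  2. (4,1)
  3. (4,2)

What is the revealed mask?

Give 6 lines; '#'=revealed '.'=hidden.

Click 1 (1,0) count=0: revealed 6 new [(0,0) (0,1) (1,0) (1,1) (2,0) (2,1)] -> total=6
Click 2 (4,1) count=3: revealed 1 new [(4,1)] -> total=7
Click 3 (4,2) count=2: revealed 1 new [(4,2)] -> total=8

Answer: ##....
##....
##....
......
.##...
......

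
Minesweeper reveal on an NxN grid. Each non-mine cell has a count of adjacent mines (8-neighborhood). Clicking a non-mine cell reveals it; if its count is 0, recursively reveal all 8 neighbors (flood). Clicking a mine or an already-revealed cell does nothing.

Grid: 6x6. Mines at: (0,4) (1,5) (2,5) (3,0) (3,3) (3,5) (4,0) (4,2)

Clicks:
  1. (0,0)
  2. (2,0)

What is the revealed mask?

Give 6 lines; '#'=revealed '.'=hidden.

Answer: ####..
####..
####..
......
......
......

Derivation:
Click 1 (0,0) count=0: revealed 12 new [(0,0) (0,1) (0,2) (0,3) (1,0) (1,1) (1,2) (1,3) (2,0) (2,1) (2,2) (2,3)] -> total=12
Click 2 (2,0) count=1: revealed 0 new [(none)] -> total=12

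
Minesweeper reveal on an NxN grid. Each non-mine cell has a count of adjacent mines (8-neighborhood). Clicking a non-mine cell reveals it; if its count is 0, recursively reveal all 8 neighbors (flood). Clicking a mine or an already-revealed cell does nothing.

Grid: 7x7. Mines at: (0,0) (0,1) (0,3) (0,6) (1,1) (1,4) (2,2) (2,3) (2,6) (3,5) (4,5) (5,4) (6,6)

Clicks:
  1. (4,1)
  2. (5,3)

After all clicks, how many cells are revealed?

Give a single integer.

Answer: 18

Derivation:
Click 1 (4,1) count=0: revealed 18 new [(2,0) (2,1) (3,0) (3,1) (3,2) (3,3) (4,0) (4,1) (4,2) (4,3) (5,0) (5,1) (5,2) (5,3) (6,0) (6,1) (6,2) (6,3)] -> total=18
Click 2 (5,3) count=1: revealed 0 new [(none)] -> total=18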